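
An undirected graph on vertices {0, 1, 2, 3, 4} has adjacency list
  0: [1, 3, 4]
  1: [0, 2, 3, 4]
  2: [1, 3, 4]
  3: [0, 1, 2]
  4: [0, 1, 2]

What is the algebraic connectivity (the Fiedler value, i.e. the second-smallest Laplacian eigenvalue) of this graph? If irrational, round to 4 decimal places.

3

Each diagonal entry of L is the vertex degree and each off-diagonal entry is -1 where an edge is present, 0 otherwise; in the order [0, 1, 2, 3, 4] the diagonal is [3, 4, 3, 3, 3]. The sorted Laplacian eigenvalues are [0, 3, 3, 5, 5]; the algebraic connectivity is the second entry, 3. The largest eigenvalue, 5, is at most the vertex count 5.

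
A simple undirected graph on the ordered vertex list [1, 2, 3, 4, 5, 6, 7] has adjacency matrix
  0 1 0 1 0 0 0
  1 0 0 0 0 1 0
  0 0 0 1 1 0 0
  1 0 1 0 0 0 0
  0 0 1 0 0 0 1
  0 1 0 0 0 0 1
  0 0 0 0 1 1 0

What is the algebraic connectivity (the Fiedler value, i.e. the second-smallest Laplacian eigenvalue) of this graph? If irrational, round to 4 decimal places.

With the vertex order [1, 2, 3, 4, 5, 6, 7], the degrees are [2, 2, 2, 2, 2, 2, 2], giving D = diag(2, 2, 2, 2, 2, 2, 2) and L = D - A. The smallest Laplacian eigenvalue is always 0. The next one, lambda_2 = 0.7530, measures how hard the graph is to disconnect: larger values mean better connectivity. The largest eigenvalue, 3.8019, is at most the vertex count 7. There is one zero in the spectrum, matching the 1 component.

0.7530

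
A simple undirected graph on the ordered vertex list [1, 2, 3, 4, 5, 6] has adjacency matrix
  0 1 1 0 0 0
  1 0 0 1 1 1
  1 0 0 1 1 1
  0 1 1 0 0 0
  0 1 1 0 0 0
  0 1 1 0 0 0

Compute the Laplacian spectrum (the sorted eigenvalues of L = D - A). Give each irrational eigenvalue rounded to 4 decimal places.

[0, 2, 2, 2, 4, 6]

Each diagonal entry of L is the vertex degree and each off-diagonal entry is -1 where an edge is present, 0 otherwise; in the order [1, 2, 3, 4, 5, 6] the diagonal is [2, 4, 4, 2, 2, 2]. Since every row of L sums to 0, the all-ones vector is in the kernel and 0 is an eigenvalue.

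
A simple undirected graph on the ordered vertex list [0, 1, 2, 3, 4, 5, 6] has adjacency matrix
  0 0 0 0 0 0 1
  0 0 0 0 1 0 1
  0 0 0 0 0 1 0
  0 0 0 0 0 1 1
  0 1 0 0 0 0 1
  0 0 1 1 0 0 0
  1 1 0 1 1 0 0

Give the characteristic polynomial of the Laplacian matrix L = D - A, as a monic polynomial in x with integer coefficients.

With the vertex order [0, 1, 2, 3, 4, 5, 6], the degrees are [1, 2, 1, 2, 2, 2, 4], giving D = diag(1, 2, 1, 2, 2, 2, 4) and L = D - A. L has integer entries, so p(x) = det(xI - L) has integer coefficients. Expanding the determinant yields x^7 - 14x^6 + 74x^5 - 186x^4 + 228x^3 - 124x^2 + 21x. Since p(0) = det(-L) = 0, x divides p(x). The largest eigenvalue, 5.0965, is at most the vertex count 7.

x^7 - 14x^6 + 74x^5 - 186x^4 + 228x^3 - 124x^2 + 21x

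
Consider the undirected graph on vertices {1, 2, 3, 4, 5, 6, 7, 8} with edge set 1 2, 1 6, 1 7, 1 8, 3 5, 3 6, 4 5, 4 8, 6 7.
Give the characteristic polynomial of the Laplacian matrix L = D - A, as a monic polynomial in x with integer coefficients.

x^8 - 18x^7 + 130x^6 - 484x^5 + 993x^4 - 1112x^3 + 626x^2 - 136x

With the vertex order [1, 2, 3, 4, 5, 6, 7, 8], the degrees are [4, 1, 2, 2, 2, 3, 2, 2], giving D = diag(4, 1, 2, 2, 2, 3, 2, 2) and L = D - A. L has integer entries, so p(x) = det(xI - L) has integer coefficients. Expanding the determinant yields x^8 - 18x^7 + 130x^6 - 484x^5 + 993x^4 - 1112x^3 + 626x^2 - 136x. The coefficient of x^7 equals -trace(L) = -18, matching the sum of degrees. The eigenvalues sum to 18, which equals trace(L) = 2|E|. There is one zero in the spectrum, matching the 1 component.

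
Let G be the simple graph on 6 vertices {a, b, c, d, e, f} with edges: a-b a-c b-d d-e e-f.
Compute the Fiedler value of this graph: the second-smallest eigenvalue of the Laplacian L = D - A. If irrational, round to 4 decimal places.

Reading degrees in the order [a, b, c, d, e, f] gives [2, 2, 1, 2, 2, 1]; set D = diag(2, 2, 1, 2, 2, 1) and form L = D - A. The sorted Laplacian eigenvalues are [0, 0.2679, 1, 2, 3, 3.7321]; the algebraic connectivity is the second entry, 0.2679. The eigenvalues sum to 10, which equals trace(L) = 2|E|. The largest eigenvalue, 3.7321, is at most the vertex count 6.

0.2679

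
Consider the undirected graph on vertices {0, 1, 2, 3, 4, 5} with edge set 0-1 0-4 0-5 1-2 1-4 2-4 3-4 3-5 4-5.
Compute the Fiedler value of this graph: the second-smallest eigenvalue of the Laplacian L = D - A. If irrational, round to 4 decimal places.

1.3820

With the vertex order [0, 1, 2, 3, 4, 5], the degrees are [3, 3, 2, 2, 5, 3], giving D = diag(3, 3, 2, 2, 5, 3) and L = D - A. Computing the eigenvalues of L and sorting gives [0, 1.3820, 2.3820, 3.6180, 4.6180, 6]. The Fiedler value lambda_2 = 1.3820 is strictly positive, so the graph is connected. By the matrix-tree theorem the graph has (1/6) * product of the nonzero eigenvalues = 55 spanning trees.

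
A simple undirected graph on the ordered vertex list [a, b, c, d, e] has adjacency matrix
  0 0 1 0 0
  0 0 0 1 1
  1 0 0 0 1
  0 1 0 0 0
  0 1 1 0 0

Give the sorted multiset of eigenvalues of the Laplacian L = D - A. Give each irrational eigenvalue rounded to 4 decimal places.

[0, 0.3820, 1.3820, 2.6180, 3.6180]

Each diagonal entry of L is the vertex degree and each off-diagonal entry is -1 where an edge is present, 0 otherwise; in the order [a, b, c, d, e] the diagonal is [1, 2, 2, 1, 2]. Since every row of L sums to 0, the all-ones vector is in the kernel and 0 is an eigenvalue. The single zero eigenvalue shows the graph is connected. The largest eigenvalue, 3.6180, is at most the vertex count 5.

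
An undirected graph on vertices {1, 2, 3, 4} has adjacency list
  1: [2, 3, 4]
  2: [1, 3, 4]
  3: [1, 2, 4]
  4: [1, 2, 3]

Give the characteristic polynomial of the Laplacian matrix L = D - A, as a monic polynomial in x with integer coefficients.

x^4 - 12x^3 + 48x^2 - 64x

With the vertex order [1, 2, 3, 4], the degrees are [3, 3, 3, 3], giving D = diag(3, 3, 3, 3) and L = D - A. The eigenvalues of L are [0, 4, 4, 4]; the characteristic polynomial is the product of (x - lambda_i), which multiplies out to x^4 - 12x^3 + 48x^2 - 64x. The coefficient of x^3 equals -trace(L) = -12, matching the sum of degrees. By the matrix-tree theorem the graph has (1/4) * product of the nonzero eigenvalues = 16 spanning trees.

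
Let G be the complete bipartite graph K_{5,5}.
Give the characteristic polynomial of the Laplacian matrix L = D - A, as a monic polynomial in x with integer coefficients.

x^10 - 50x^9 + 1100x^8 - 14000x^7 + 113750x^6 - 612500x^5 + 2187500x^4 - 5000000x^3 + 6640625x^2 - 3906250x

The graph has 10 vertices and degree multiset [5, 5, 5, 5, 5, 5, 5, 5, 5, 5]; D is the diagonal matrix of degrees and L = D - A. Computing det(xI - L) by cofactor expansion (or equivalently via sum-over-permutations) gives x^10 - 50x^9 + 1100x^8 - 14000x^7 + 113750x^6 - 612500x^5 + 2187500x^4 - 5000000x^3 + 6640625x^2 - 3906250x. The coefficient of x^9 equals -trace(L) = -50, matching the sum of degrees. There is one zero in the spectrum, matching the 1 component.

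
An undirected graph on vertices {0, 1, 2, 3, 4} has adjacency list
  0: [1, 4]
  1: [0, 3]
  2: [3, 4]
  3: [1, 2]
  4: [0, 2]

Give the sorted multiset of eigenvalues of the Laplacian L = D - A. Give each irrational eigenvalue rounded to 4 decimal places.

[0, 1.3820, 1.3820, 3.6180, 3.6180]

Reading degrees in the order [0, 1, 2, 3, 4] gives [2, 2, 2, 2, 2]; set D = diag(2, 2, 2, 2, 2) and form L = D - A. L is symmetric positive semidefinite, so every eigenvalue is real and nonnegative. The single zero eigenvalue shows the graph is connected. By the matrix-tree theorem the graph has (1/5) * product of the nonzero eigenvalues = 5 spanning trees.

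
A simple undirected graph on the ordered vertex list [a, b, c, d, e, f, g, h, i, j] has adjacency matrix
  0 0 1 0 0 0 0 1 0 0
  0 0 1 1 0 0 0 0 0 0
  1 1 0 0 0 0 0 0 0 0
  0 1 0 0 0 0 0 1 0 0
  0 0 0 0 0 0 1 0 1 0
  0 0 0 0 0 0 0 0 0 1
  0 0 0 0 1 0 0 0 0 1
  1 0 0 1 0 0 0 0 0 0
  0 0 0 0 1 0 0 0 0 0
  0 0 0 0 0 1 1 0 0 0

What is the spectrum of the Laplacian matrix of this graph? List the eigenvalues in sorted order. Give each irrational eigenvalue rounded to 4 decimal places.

With the vertex order [a, b, c, d, e, f, g, h, i, j], the degrees are [2, 2, 2, 2, 2, 1, 2, 2, 1, 2], giving D = diag(2, 2, 2, 2, 2, 1, 2, 2, 1, 2) and L = D - A. Since every row of L sums to 0, the all-ones vector is in the kernel and 0 is an eigenvalue. The 2 zero eigenvalues correspond to the 2 connected components. The eigenvalues sum to 18, which equals trace(L) = 2|E|.

[0, 0, 0.3820, 1.3820, 1.3820, 1.3820, 2.6180, 3.6180, 3.6180, 3.6180]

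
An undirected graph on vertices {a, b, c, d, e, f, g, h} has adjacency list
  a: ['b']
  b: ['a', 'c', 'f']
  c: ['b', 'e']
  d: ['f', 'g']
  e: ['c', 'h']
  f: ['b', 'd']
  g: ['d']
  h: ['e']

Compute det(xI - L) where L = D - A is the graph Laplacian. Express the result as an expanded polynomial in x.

x^8 - 14x^7 + 77x^6 - 212x^5 + 308x^4 - 228x^3 + 75x^2 - 8x

Reading degrees in the order [a, b, c, d, e, f, g, h] gives [1, 3, 2, 2, 2, 2, 1, 1]; set D = diag(1, 3, 2, 2, 2, 2, 1, 1) and form L = D - A. Computing det(xI - L) by cofactor expansion (or equivalently via sum-over-permutations) gives x^8 - 14x^7 + 77x^6 - 212x^5 + 308x^4 - 228x^3 + 75x^2 - 8x. The coefficient of x^7 equals -trace(L) = -14, matching the sum of degrees. The eigenvalues sum to 14, which equals trace(L) = 2|E|. By the matrix-tree theorem the graph has (1/8) * product of the nonzero eigenvalues = 1 spanning tree.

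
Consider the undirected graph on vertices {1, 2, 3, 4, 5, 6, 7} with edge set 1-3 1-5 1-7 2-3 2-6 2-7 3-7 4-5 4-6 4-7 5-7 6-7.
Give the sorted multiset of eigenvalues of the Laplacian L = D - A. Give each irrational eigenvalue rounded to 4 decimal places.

With the vertex order [1, 2, 3, 4, 5, 6, 7], the degrees are [3, 3, 3, 3, 3, 3, 6], giving D = diag(3, 3, 3, 3, 3, 3, 6) and L = D - A. L is symmetric positive semidefinite, so every eigenvalue is real and nonnegative. The single zero eigenvalue shows the graph is connected. There is one zero in the spectrum, matching the 1 component. The largest eigenvalue, 7, is at most the vertex count 7.

[0, 2, 2, 4, 4, 5, 7]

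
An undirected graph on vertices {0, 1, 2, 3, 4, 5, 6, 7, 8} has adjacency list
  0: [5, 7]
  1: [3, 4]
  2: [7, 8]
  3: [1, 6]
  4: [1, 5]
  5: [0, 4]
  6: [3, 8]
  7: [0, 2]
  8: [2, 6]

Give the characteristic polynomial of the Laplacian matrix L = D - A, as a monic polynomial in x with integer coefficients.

x^9 - 18x^8 + 135x^7 - 546x^6 + 1287x^5 - 1782x^4 + 1386x^3 - 540x^2 + 81x

Reading degrees in the order [0, 1, 2, 3, 4, 5, 6, 7, 8] gives [2, 2, 2, 2, 2, 2, 2, 2, 2]; set D = diag(2, 2, 2, 2, 2, 2, 2, 2, 2) and form L = D - A. L has integer entries, so p(x) = det(xI - L) has integer coefficients. Expanding the determinant yields x^9 - 18x^8 + 135x^7 - 546x^6 + 1287x^5 - 1782x^4 + 1386x^3 - 540x^2 + 81x. The coefficient of x^8 equals -trace(L) = -18, matching the sum of degrees. The eigenvalues sum to 18, which equals trace(L) = 2|E|. By the matrix-tree theorem the graph has (1/9) * product of the nonzero eigenvalues = 9 spanning trees.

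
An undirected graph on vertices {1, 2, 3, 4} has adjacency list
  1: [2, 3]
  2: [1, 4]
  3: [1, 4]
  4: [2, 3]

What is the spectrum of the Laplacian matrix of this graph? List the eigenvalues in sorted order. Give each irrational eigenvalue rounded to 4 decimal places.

[0, 2, 2, 4]

Each diagonal entry of L is the vertex degree and each off-diagonal entry is -1 where an edge is present, 0 otherwise; in the order [1, 2, 3, 4] the diagonal is [2, 2, 2, 2]. L is symmetric positive semidefinite, so every eigenvalue is real and nonnegative. The single zero eigenvalue shows the graph is connected. By the matrix-tree theorem the graph has (1/4) * product of the nonzero eigenvalues = 4 spanning trees.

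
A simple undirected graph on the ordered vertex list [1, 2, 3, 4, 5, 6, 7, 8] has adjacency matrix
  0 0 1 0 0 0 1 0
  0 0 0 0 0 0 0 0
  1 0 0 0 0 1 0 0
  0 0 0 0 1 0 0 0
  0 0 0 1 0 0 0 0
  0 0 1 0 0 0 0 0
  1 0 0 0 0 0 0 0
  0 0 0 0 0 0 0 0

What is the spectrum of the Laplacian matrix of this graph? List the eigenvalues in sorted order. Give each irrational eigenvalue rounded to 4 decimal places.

With the vertex order [1, 2, 3, 4, 5, 6, 7, 8], the degrees are [2, 0, 2, 1, 1, 1, 1, 0], giving D = diag(2, 0, 2, 1, 1, 1, 1, 0) and L = D - A. Since every row of L sums to 0, the all-ones vector is in the kernel and 0 is an eigenvalue. The 4 zero eigenvalues correspond to the 4 connected components. The eigenvalues sum to 8, which equals trace(L) = 2|E|.

[0, 0, 0, 0, 0.5858, 2, 2, 3.4142]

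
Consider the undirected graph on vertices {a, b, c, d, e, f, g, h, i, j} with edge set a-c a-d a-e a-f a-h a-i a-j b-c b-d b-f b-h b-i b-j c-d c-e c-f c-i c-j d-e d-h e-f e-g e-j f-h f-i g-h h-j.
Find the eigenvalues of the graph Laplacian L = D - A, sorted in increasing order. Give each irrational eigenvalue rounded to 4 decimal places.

Reading degrees in the order [a, b, c, d, e, f, g, h, i, j] gives [7, 6, 7, 5, 6, 6, 2, 6, 4, 5]; set D = diag(7, 6, 7, 5, 6, 6, 2, 6, 4, 5) and form L = D - A. L is symmetric positive semidefinite, so every eigenvalue is real and nonnegative. The single zero eigenvalue shows the graph is connected.

[0, 1.8447, 3.8437, 5, 5.3877, 6, 6.5794, 7.9362, 8.6924, 8.7158]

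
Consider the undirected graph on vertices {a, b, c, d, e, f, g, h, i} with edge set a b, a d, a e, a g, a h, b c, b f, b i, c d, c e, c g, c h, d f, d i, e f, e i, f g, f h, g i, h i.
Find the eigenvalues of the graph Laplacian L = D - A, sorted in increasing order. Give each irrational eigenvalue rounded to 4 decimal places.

[0, 4, 4, 4, 4, 5, 5, 5, 9]

With the vertex order [a, b, c, d, e, f, g, h, i], the degrees are [5, 4, 5, 4, 4, 5, 4, 4, 5], giving D = diag(5, 4, 5, 4, 4, 5, 4, 4, 5) and L = D - A. L is symmetric positive semidefinite, so every eigenvalue is real and nonnegative.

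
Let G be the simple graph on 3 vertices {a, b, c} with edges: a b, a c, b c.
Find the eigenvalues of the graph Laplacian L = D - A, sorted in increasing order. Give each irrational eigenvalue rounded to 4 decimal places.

Reading degrees in the order [a, b, c] gives [2, 2, 2]; set D = diag(2, 2, 2) and form L = D - A. Since every row of L sums to 0, the all-ones vector is in the kernel and 0 is an eigenvalue. The single zero eigenvalue shows the graph is connected. There is one zero in the spectrum, matching the 1 component. The largest eigenvalue, 3, is at most the vertex count 3.

[0, 3, 3]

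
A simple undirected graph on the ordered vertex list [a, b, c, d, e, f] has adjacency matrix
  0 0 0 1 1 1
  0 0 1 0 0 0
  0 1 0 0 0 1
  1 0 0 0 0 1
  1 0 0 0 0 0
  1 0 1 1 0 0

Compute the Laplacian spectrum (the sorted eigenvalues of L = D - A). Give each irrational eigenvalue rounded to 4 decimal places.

[0, 0.4131, 1.1369, 2.3595, 3.6977, 4.3928]

Each diagonal entry of L is the vertex degree and each off-diagonal entry is -1 where an edge is present, 0 otherwise; in the order [a, b, c, d, e, f] the diagonal is [3, 1, 2, 2, 1, 3]. The multiplicity of 0 as a Laplacian eigenvalue equals the number of connected components. The largest eigenvalue, 4.3928, is at most the vertex count 6.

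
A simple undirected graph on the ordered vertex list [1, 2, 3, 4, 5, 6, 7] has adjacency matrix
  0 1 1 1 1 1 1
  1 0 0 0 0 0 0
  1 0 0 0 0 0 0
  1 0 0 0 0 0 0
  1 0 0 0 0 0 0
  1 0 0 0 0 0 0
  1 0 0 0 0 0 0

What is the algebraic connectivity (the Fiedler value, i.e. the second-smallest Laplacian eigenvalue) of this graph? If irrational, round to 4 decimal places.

Reading degrees in the order [1, 2, 3, 4, 5, 6, 7] gives [6, 1, 1, 1, 1, 1, 1]; set D = diag(6, 1, 1, 1, 1, 1, 1) and form L = D - A. The smallest Laplacian eigenvalue is always 0. The next one, lambda_2 = 1, measures how hard the graph is to disconnect: larger values mean better connectivity. By the matrix-tree theorem the graph has (1/7) * product of the nonzero eigenvalues = 1 spanning tree.

1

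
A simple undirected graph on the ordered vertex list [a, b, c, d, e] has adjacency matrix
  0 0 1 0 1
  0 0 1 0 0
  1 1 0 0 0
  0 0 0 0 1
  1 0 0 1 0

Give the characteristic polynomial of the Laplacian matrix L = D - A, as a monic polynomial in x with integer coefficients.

x^5 - 8x^4 + 21x^3 - 20x^2 + 5x

Each diagonal entry of L is the vertex degree and each off-diagonal entry is -1 where an edge is present, 0 otherwise; in the order [a, b, c, d, e] the diagonal is [2, 1, 2, 1, 2]. L has integer entries, so p(x) = det(xI - L) has integer coefficients. Expanding the determinant yields x^5 - 8x^4 + 21x^3 - 20x^2 + 5x. Since p(0) = det(-L) = 0, x divides p(x). The eigenvalues sum to 8, which equals trace(L) = 2|E|.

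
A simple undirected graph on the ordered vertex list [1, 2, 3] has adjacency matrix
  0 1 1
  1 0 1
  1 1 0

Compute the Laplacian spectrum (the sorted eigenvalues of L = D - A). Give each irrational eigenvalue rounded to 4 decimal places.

With the vertex order [1, 2, 3], the degrees are [2, 2, 2], giving D = diag(2, 2, 2) and L = D - A. L is symmetric positive semidefinite, so every eigenvalue is real and nonnegative. By the matrix-tree theorem the graph has (1/3) * product of the nonzero eigenvalues = 3 spanning trees.

[0, 3, 3]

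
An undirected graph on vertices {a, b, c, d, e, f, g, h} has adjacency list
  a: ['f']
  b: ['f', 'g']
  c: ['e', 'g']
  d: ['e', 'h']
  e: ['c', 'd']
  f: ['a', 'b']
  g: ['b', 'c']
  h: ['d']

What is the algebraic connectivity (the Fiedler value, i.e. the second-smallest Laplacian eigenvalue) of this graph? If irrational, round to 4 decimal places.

0.1522

Reading degrees in the order [a, b, c, d, e, f, g, h] gives [1, 2, 2, 2, 2, 2, 2, 1]; set D = diag(1, 2, 2, 2, 2, 2, 2, 1) and form L = D - A. Computing the eigenvalues of L and sorting gives [0, 0.1522, 0.5858, 1.2346, 2, 2.7654, 3.4142, 3.8478]. The Fiedler value lambda_2 = 0.1522 is strictly positive, so the graph is connected. The eigenvalues sum to 14, which equals trace(L) = 2|E|.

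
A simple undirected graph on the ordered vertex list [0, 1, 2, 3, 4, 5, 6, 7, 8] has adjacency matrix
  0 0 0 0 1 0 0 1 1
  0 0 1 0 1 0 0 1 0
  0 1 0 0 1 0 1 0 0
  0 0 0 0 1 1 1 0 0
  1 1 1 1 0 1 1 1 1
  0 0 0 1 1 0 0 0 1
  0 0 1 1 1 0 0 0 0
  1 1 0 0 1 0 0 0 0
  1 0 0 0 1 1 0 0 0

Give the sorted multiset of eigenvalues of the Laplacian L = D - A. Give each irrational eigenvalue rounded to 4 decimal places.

[0, 1.5858, 1.5858, 3, 3, 4.4142, 4.4142, 5, 9]

Each diagonal entry of L is the vertex degree and each off-diagonal entry is -1 where an edge is present, 0 otherwise; in the order [0, 1, 2, 3, 4, 5, 6, 7, 8] the diagonal is [3, 3, 3, 3, 8, 3, 3, 3, 3]. L is symmetric positive semidefinite, so every eigenvalue is real and nonnegative. The single zero eigenvalue shows the graph is connected. There is one zero in the spectrum, matching the 1 component.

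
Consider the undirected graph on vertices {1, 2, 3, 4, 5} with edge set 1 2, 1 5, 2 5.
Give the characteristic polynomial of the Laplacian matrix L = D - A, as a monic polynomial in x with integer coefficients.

x^5 - 6x^4 + 9x^3

Each diagonal entry of L is the vertex degree and each off-diagonal entry is -1 where an edge is present, 0 otherwise; in the order [1, 2, 3, 4, 5] the diagonal is [2, 2, 0, 0, 2]. L has integer entries, so p(x) = det(xI - L) has integer coefficients. Expanding the determinant yields x^5 - 6x^4 + 9x^3. The coefficient of x^4 equals -trace(L) = -6, matching the sum of degrees. The largest eigenvalue, 3, is at most the vertex count 5. There are 3 zeros in the spectrum, matching the 3 components.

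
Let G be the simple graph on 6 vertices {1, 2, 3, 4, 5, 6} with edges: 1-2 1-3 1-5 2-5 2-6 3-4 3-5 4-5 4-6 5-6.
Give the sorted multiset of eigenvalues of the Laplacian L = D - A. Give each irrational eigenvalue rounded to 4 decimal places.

[0, 2.3820, 2.3820, 4.6180, 4.6180, 6]

Each diagonal entry of L is the vertex degree and each off-diagonal entry is -1 where an edge is present, 0 otherwise; in the order [1, 2, 3, 4, 5, 6] the diagonal is [3, 3, 3, 3, 5, 3]. Diagonalising L (or applying a numerical eigensolver to the 6x6 matrix) gives the spectrum above. By the matrix-tree theorem the graph has (1/6) * product of the nonzero eigenvalues = 121 spanning trees. The largest eigenvalue, 6, is at most the vertex count 6.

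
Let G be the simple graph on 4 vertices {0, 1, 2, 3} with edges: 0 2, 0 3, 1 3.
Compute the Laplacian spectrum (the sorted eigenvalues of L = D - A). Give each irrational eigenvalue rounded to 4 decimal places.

Each diagonal entry of L is the vertex degree and each off-diagonal entry is -1 where an edge is present, 0 otherwise; in the order [0, 1, 2, 3] the diagonal is [2, 1, 1, 2]. L is symmetric positive semidefinite, so every eigenvalue is real and nonnegative. The single zero eigenvalue shows the graph is connected. The eigenvalues sum to 6, which equals trace(L) = 2|E|.

[0, 0.5858, 2, 3.4142]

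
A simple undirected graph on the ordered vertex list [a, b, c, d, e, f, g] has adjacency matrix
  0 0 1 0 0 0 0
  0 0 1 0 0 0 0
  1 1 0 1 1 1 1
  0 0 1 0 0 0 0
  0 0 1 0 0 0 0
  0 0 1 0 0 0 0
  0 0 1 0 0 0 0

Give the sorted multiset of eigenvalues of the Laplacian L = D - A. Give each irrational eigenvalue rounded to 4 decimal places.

Reading degrees in the order [a, b, c, d, e, f, g] gives [1, 1, 6, 1, 1, 1, 1]; set D = diag(1, 1, 6, 1, 1, 1, 1) and form L = D - A. Diagonalising L (or applying a numerical eigensolver to the 7x7 matrix) gives the spectrum above. There is one zero in the spectrum, matching the 1 component. The largest eigenvalue, 7, is at most the vertex count 7.

[0, 1, 1, 1, 1, 1, 7]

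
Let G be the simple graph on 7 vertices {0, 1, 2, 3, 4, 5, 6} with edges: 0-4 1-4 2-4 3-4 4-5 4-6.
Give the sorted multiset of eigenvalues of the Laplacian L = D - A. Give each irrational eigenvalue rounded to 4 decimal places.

[0, 1, 1, 1, 1, 1, 7]

With the vertex order [0, 1, 2, 3, 4, 5, 6], the degrees are [1, 1, 1, 1, 6, 1, 1], giving D = diag(1, 1, 1, 1, 6, 1, 1) and L = D - A. Since every row of L sums to 0, the all-ones vector is in the kernel and 0 is an eigenvalue. The single zero eigenvalue shows the graph is connected.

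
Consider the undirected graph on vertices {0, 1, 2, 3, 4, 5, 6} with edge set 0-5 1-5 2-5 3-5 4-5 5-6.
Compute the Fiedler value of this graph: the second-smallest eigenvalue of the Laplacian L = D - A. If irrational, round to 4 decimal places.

1

With the vertex order [0, 1, 2, 3, 4, 5, 6], the degrees are [1, 1, 1, 1, 1, 6, 1], giving D = diag(1, 1, 1, 1, 1, 6, 1) and L = D - A. Computing the eigenvalues of L and sorting gives [0, 1, 1, 1, 1, 1, 7]. The Fiedler value lambda_2 = 1 is strictly positive, so the graph is connected. The largest eigenvalue, 7, is at most the vertex count 7.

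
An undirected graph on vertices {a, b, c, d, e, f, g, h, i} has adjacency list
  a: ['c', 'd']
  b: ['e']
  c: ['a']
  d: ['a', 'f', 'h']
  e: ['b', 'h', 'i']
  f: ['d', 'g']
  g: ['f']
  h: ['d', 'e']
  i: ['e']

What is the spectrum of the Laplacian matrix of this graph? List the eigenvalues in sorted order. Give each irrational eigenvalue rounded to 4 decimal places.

Reading degrees in the order [a, b, c, d, e, f, g, h, i] gives [2, 1, 1, 3, 3, 2, 1, 2, 1]; set D = diag(2, 1, 1, 3, 3, 2, 1, 2, 1) and form L = D - A. The multiplicity of 0 as a Laplacian eigenvalue equals the number of connected components. The single zero eigenvalue shows the graph is connected. The eigenvalues sum to 16, which equals trace(L) = 2|E|.

[0, 0.1953, 0.3820, 1, 1.2108, 2.1449, 2.6180, 3.9064, 4.5426]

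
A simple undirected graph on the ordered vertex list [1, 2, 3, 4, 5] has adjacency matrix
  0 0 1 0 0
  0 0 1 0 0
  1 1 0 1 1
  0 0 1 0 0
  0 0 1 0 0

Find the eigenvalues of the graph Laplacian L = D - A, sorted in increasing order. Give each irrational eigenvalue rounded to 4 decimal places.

[0, 1, 1, 1, 5]

With the vertex order [1, 2, 3, 4, 5], the degrees are [1, 1, 4, 1, 1], giving D = diag(1, 1, 4, 1, 1) and L = D - A. Diagonalising L (or applying a numerical eigensolver to the 5x5 matrix) gives the spectrum above. The single zero eigenvalue shows the graph is connected.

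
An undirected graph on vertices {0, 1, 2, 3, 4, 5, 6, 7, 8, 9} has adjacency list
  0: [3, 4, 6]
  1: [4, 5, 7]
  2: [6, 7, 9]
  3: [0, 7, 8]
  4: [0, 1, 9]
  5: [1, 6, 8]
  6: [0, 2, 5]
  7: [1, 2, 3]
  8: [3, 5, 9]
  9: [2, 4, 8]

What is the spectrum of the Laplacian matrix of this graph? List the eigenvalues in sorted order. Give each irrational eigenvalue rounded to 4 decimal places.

[0, 2, 2, 2, 2, 2, 5, 5, 5, 5]

Each diagonal entry of L is the vertex degree and each off-diagonal entry is -1 where an edge is present, 0 otherwise; in the order [0, 1, 2, 3, 4, 5, 6, 7, 8, 9] the diagonal is [3, 3, 3, 3, 3, 3, 3, 3, 3, 3]. Since every row of L sums to 0, the all-ones vector is in the kernel and 0 is an eigenvalue. The eigenvalues sum to 30, which equals trace(L) = 2|E|.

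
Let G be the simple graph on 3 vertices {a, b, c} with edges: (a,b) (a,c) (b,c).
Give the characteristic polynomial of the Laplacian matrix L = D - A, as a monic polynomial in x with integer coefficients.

x^3 - 6x^2 + 9x

Reading degrees in the order [a, b, c] gives [2, 2, 2]; set D = diag(2, 2, 2) and form L = D - A. The eigenvalues of L are [0, 3, 3]; the characteristic polynomial is the product of (x - lambda_i), which multiplies out to x^3 - 6x^2 + 9x. Since p(0) = det(-L) = 0, x divides p(x).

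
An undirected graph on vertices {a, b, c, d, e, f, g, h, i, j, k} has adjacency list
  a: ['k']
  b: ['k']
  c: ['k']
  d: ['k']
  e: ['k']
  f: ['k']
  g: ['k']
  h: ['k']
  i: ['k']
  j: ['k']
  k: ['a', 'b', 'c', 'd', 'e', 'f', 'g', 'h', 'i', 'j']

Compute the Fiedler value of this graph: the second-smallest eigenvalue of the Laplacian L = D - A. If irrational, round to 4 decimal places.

1

With the vertex order [a, b, c, d, e, f, g, h, i, j, k], the degrees are [1, 1, 1, 1, 1, 1, 1, 1, 1, 1, 10], giving D = diag(1, 1, 1, 1, 1, 1, 1, 1, 1, 1, 10) and L = D - A. The smallest Laplacian eigenvalue is always 0. The next one, lambda_2 = 1, measures how hard the graph is to disconnect: larger values mean better connectivity. There is one zero in the spectrum, matching the 1 component. The eigenvalues sum to 20, which equals trace(L) = 2|E|.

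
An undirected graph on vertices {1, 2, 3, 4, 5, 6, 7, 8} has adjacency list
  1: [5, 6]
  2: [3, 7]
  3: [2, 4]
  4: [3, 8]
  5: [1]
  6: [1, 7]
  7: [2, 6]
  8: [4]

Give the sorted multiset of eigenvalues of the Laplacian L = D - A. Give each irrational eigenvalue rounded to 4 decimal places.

Reading degrees in the order [1, 2, 3, 4, 5, 6, 7, 8] gives [2, 2, 2, 2, 1, 2, 2, 1]; set D = diag(2, 2, 2, 2, 1, 2, 2, 1) and form L = D - A. Since every row of L sums to 0, the all-ones vector is in the kernel and 0 is an eigenvalue. The single zero eigenvalue shows the graph is connected. The largest eigenvalue, 3.8478, is at most the vertex count 8.

[0, 0.1522, 0.5858, 1.2346, 2, 2.7654, 3.4142, 3.8478]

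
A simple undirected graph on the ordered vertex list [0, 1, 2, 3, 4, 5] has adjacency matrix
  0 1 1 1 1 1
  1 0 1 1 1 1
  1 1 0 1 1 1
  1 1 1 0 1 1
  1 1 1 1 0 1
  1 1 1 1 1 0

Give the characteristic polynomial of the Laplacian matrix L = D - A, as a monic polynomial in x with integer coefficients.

Reading degrees in the order [0, 1, 2, 3, 4, 5] gives [5, 5, 5, 5, 5, 5]; set D = diag(5, 5, 5, 5, 5, 5) and form L = D - A. L has integer entries, so p(x) = det(xI - L) has integer coefficients. Expanding the determinant yields x^6 - 30x^5 + 360x^4 - 2160x^3 + 6480x^2 - 7776x. The coefficient of x^5 equals -trace(L) = -30, matching the sum of degrees. The eigenvalues sum to 30, which equals trace(L) = 2|E|. There is one zero in the spectrum, matching the 1 component.

x^6 - 30x^5 + 360x^4 - 2160x^3 + 6480x^2 - 7776x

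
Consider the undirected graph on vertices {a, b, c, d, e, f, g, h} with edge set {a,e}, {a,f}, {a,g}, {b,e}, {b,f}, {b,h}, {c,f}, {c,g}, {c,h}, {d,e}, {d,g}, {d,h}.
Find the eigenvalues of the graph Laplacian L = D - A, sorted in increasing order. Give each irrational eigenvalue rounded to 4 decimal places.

Reading degrees in the order [a, b, c, d, e, f, g, h] gives [3, 3, 3, 3, 3, 3, 3, 3]; set D = diag(3, 3, 3, 3, 3, 3, 3, 3) and form L = D - A. L is symmetric positive semidefinite, so every eigenvalue is real and nonnegative.

[0, 2, 2, 2, 4, 4, 4, 6]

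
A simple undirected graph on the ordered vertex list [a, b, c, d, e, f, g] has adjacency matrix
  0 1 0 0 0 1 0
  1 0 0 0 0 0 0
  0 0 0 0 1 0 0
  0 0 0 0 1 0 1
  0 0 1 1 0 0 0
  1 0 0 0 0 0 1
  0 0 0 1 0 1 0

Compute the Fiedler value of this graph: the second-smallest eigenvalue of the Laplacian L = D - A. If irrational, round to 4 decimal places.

0.1981

Each diagonal entry of L is the vertex degree and each off-diagonal entry is -1 where an edge is present, 0 otherwise; in the order [a, b, c, d, e, f, g] the diagonal is [2, 1, 1, 2, 2, 2, 2]. The smallest Laplacian eigenvalue is always 0. The next one, lambda_2 = 0.1981, measures how hard the graph is to disconnect: larger values mean better connectivity. The largest eigenvalue, 3.8019, is at most the vertex count 7. By the matrix-tree theorem the graph has (1/7) * product of the nonzero eigenvalues = 1 spanning tree.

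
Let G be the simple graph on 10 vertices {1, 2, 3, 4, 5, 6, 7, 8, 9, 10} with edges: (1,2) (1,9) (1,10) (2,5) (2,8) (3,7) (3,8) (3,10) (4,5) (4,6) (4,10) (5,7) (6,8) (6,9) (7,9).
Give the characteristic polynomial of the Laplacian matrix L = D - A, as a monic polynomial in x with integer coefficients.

x^10 - 30x^9 + 390x^8 - 2880x^7 + 13305x^6 - 39882x^5 + 77640x^4 - 94800x^3 + 66000x^2 - 20000x

Reading degrees in the order [1, 2, 3, 4, 5, 6, 7, 8, 9, 10] gives [3, 3, 3, 3, 3, 3, 3, 3, 3, 3]; set D = diag(3, 3, 3, 3, 3, 3, 3, 3, 3, 3) and form L = D - A. L has integer entries, so p(x) = det(xI - L) has integer coefficients. Expanding the determinant yields x^10 - 30x^9 + 390x^8 - 2880x^7 + 13305x^6 - 39882x^5 + 77640x^4 - 94800x^3 + 66000x^2 - 20000x. Since p(0) = det(-L) = 0, x divides p(x). The eigenvalues sum to 30, which equals trace(L) = 2|E|. By the matrix-tree theorem the graph has (1/10) * product of the nonzero eigenvalues = 2000 spanning trees.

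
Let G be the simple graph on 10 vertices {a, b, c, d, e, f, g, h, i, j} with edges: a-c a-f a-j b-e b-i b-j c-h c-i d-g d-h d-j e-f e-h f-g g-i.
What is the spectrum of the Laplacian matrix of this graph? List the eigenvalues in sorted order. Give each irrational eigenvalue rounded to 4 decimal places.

[0, 2, 2, 2, 2, 2, 5, 5, 5, 5]

With the vertex order [a, b, c, d, e, f, g, h, i, j], the degrees are [3, 3, 3, 3, 3, 3, 3, 3, 3, 3], giving D = diag(3, 3, 3, 3, 3, 3, 3, 3, 3, 3) and L = D - A. Since every row of L sums to 0, the all-ones vector is in the kernel and 0 is an eigenvalue. The single zero eigenvalue shows the graph is connected.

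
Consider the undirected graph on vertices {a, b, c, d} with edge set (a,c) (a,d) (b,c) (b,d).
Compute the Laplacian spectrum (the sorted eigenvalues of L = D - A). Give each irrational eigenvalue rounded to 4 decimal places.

[0, 2, 2, 4]

With the vertex order [a, b, c, d], the degrees are [2, 2, 2, 2], giving D = diag(2, 2, 2, 2) and L = D - A. Diagonalising L (or applying a numerical eigensolver to the 4x4 matrix) gives the spectrum above. By the matrix-tree theorem the graph has (1/4) * product of the nonzero eigenvalues = 4 spanning trees.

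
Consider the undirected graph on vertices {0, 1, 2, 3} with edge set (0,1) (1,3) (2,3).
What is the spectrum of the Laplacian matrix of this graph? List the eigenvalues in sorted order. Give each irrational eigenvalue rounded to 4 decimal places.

[0, 0.5858, 2, 3.4142]

Reading degrees in the order [0, 1, 2, 3] gives [1, 2, 1, 2]; set D = diag(1, 2, 1, 2) and form L = D - A. Diagonalising L (or applying a numerical eigensolver to the 4x4 matrix) gives the spectrum above. The single zero eigenvalue shows the graph is connected. By the matrix-tree theorem the graph has (1/4) * product of the nonzero eigenvalues = 1 spanning tree.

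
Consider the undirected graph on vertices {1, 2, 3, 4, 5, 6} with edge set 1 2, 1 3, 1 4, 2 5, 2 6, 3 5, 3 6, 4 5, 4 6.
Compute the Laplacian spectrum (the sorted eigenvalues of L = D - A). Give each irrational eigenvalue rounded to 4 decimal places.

With the vertex order [1, 2, 3, 4, 5, 6], the degrees are [3, 3, 3, 3, 3, 3], giving D = diag(3, 3, 3, 3, 3, 3) and L = D - A. Diagonalising L (or applying a numerical eigensolver to the 6x6 matrix) gives the spectrum above. The single zero eigenvalue shows the graph is connected. The largest eigenvalue, 6, is at most the vertex count 6.

[0, 3, 3, 3, 3, 6]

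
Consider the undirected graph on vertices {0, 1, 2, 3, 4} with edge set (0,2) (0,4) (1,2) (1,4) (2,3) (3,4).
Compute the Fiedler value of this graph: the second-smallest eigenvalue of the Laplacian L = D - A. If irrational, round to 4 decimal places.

With the vertex order [0, 1, 2, 3, 4], the degrees are [2, 2, 3, 2, 3], giving D = diag(2, 2, 3, 2, 3) and L = D - A. The sorted Laplacian eigenvalues are [0, 2, 2, 3, 5]; the algebraic connectivity is the second entry, 2. By the matrix-tree theorem the graph has (1/5) * product of the nonzero eigenvalues = 12 spanning trees.

2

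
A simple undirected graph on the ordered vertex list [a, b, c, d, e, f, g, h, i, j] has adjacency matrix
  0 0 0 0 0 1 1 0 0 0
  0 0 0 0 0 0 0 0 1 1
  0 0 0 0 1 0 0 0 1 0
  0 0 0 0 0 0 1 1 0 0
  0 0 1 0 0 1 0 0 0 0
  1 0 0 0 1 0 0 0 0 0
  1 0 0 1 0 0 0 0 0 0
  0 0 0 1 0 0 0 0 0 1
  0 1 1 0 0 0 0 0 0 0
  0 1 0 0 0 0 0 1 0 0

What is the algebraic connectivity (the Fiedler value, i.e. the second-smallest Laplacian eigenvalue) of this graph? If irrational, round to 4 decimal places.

0.3820

Each diagonal entry of L is the vertex degree and each off-diagonal entry is -1 where an edge is present, 0 otherwise; in the order [a, b, c, d, e, f, g, h, i, j] the diagonal is [2, 2, 2, 2, 2, 2, 2, 2, 2, 2]. The sorted Laplacian eigenvalues are [0, 0.3820, 0.3820, 1.3820, 1.3820, 2.6180, 2.6180, 3.6180, 3.6180, 4]; the algebraic connectivity is the second entry, 0.3820. The largest eigenvalue, 4, is at most the vertex count 10. By the matrix-tree theorem the graph has (1/10) * product of the nonzero eigenvalues = 10 spanning trees.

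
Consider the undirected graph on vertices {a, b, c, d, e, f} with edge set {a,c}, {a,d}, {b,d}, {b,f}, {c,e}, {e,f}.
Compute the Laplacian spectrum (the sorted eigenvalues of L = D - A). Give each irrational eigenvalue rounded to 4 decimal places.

Each diagonal entry of L is the vertex degree and each off-diagonal entry is -1 where an edge is present, 0 otherwise; in the order [a, b, c, d, e, f] the diagonal is [2, 2, 2, 2, 2, 2]. L is symmetric positive semidefinite, so every eigenvalue is real and nonnegative. The single zero eigenvalue shows the graph is connected.

[0, 1, 1, 3, 3, 4]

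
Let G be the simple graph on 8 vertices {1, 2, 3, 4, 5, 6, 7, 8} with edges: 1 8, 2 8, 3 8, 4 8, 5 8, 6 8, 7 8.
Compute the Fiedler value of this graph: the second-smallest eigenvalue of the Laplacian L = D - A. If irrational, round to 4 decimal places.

1

Reading degrees in the order [1, 2, 3, 4, 5, 6, 7, 8] gives [1, 1, 1, 1, 1, 1, 1, 7]; set D = diag(1, 1, 1, 1, 1, 1, 1, 7) and form L = D - A. The smallest Laplacian eigenvalue is always 0. The next one, lambda_2 = 1, measures how hard the graph is to disconnect: larger values mean better connectivity.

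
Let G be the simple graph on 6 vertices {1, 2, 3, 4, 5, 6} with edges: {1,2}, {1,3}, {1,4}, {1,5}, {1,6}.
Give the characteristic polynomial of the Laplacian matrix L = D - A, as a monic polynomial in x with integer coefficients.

With the vertex order [1, 2, 3, 4, 5, 6], the degrees are [5, 1, 1, 1, 1, 1], giving D = diag(5, 1, 1, 1, 1, 1) and L = D - A. The eigenvalues of L are [0, 1, 1, 1, 1, 6]; the characteristic polynomial is the product of (x - lambda_i), which multiplies out to x^6 - 10x^5 + 30x^4 - 40x^3 + 25x^2 - 6x. The coefficient of x^5 equals -trace(L) = -10, matching the sum of degrees. The largest eigenvalue, 6, is at most the vertex count 6.

x^6 - 10x^5 + 30x^4 - 40x^3 + 25x^2 - 6x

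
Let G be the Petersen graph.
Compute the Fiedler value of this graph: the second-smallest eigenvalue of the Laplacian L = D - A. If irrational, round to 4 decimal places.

2

The graph has 10 vertices and degree multiset [3, 3, 3, 3, 3, 3, 3, 3, 3, 3]; D is the diagonal matrix of degrees and L = D - A. The sorted Laplacian eigenvalues are [0, 2, 2, 2, 2, 2, 5, 5, 5, 5]; the algebraic connectivity is the second entry, 2. The largest eigenvalue, 5, is at most the vertex count 10.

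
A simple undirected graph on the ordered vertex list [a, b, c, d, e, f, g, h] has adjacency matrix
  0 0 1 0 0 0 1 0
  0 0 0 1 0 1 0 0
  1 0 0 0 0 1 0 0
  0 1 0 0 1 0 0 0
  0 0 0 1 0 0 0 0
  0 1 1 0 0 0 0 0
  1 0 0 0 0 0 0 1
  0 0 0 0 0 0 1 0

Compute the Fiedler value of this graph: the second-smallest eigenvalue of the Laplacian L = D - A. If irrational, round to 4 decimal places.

With the vertex order [a, b, c, d, e, f, g, h], the degrees are [2, 2, 2, 2, 1, 2, 2, 1], giving D = diag(2, 2, 2, 2, 1, 2, 2, 1) and L = D - A. The smallest Laplacian eigenvalue is always 0. The next one, lambda_2 = 0.1522, measures how hard the graph is to disconnect: larger values mean better connectivity. The eigenvalues sum to 14, which equals trace(L) = 2|E|.

0.1522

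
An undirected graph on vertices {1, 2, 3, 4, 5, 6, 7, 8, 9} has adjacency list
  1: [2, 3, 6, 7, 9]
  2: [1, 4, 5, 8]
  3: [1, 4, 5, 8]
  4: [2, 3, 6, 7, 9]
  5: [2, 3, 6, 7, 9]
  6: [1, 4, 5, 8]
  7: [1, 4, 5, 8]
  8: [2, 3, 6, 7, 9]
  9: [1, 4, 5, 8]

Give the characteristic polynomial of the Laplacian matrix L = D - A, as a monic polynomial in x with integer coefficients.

With the vertex order [1, 2, 3, 4, 5, 6, 7, 8, 9], the degrees are [5, 4, 4, 5, 5, 4, 4, 5, 4], giving D = diag(5, 4, 4, 5, 5, 4, 4, 5, 4) and L = D - A. The eigenvalues of L are [0, 4, 4, 4, 4, 5, 5, 5, 9]; the characteristic polynomial is the product of (x - lambda_i), which multiplies out to x^9 - 40x^8 + 690x^7 - 6720x^6 + 40485x^5 - 154704x^4 + 366560x^3 - 492800x^2 + 288000x. The coefficient of x^8 equals -trace(L) = -40, matching the sum of degrees. By the matrix-tree theorem the graph has (1/9) * product of the nonzero eigenvalues = 32000 spanning trees.

x^9 - 40x^8 + 690x^7 - 6720x^6 + 40485x^5 - 154704x^4 + 366560x^3 - 492800x^2 + 288000x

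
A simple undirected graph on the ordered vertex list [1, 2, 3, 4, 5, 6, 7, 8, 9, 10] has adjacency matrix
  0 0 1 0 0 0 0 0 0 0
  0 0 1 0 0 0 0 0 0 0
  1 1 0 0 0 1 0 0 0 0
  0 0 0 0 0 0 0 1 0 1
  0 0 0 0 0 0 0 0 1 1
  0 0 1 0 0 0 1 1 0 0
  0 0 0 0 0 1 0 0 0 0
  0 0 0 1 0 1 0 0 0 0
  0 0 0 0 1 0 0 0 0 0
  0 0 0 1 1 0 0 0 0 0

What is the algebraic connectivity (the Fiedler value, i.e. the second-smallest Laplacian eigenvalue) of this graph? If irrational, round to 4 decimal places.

With the vertex order [1, 2, 3, 4, 5, 6, 7, 8, 9, 10], the degrees are [1, 1, 3, 2, 2, 3, 1, 2, 1, 2], giving D = diag(1, 1, 3, 2, 2, 3, 1, 2, 1, 2) and L = D - A. The smallest Laplacian eigenvalue is always 0. The next one, lambda_2 = 0.1236, measures how hard the graph is to disconnect: larger values mean better connectivity. The eigenvalues sum to 18, which equals trace(L) = 2|E|.

0.1236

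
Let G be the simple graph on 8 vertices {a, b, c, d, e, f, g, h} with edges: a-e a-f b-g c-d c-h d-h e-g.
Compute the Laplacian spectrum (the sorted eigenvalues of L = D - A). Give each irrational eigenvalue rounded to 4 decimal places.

[0, 0, 0.3820, 1.3820, 2.6180, 3, 3, 3.6180]

With the vertex order [a, b, c, d, e, f, g, h], the degrees are [2, 1, 2, 2, 2, 1, 2, 2], giving D = diag(2, 1, 2, 2, 2, 1, 2, 2) and L = D - A. L is symmetric positive semidefinite, so every eigenvalue is real and nonnegative. The 2 zero eigenvalues correspond to the 2 connected components. The largest eigenvalue, 3.6180, is at most the vertex count 8.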